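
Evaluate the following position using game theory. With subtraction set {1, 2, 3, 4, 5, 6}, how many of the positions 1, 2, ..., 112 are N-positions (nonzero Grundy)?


Subtraction set S = {1, 2, 3, 4, 5, 6}, so G(n) = n mod 7.
G(n) = 0 when n is a multiple of 7.
Multiples of 7 in [1, 112]: 16
N-positions (nonzero Grundy) = 112 - 16 = 96

96


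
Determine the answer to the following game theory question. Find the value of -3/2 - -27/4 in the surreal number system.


x = -3/2, y = -27/4
Converting to common denominator: 4
x = -6/4, y = -27/4
x - y = -3/2 - -27/4 = 21/4

21/4


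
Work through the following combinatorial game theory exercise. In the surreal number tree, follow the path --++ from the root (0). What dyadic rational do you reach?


Sign expansion: --++
Rule: track bounds (lo, hi), initially (-inf, +inf). On '+', the current value becomes lo and we move to the simplest number in (value, hi): value + 1 if hi = +inf, otherwise the midpoint (value + hi)/2. On '-', the current value becomes hi and we move to value - 1 if lo = -inf, otherwise the midpoint (lo + value)/2.
Start at 0.
Step 1: sign = -, move left. Bounds: (-inf, 0). Value = -1
Step 2: sign = -, move left. Bounds: (-inf, -1). Value = -2
Step 3: sign = +, move right. Bounds: (-2, -1). Value = -3/2
Step 4: sign = +, move right. Bounds: (-3/2, -1). Value = -5/4
The surreal number with sign expansion --++ is -5/4.

-5/4


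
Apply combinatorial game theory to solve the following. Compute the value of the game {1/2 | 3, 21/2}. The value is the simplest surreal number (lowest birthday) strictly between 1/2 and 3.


Left options: {1/2}, max = 1/2
Right options: {3, 21/2}, min = 3
All options are numbers and max(Left) < min(Right), so by the simplicity theorem the value is the simplest (earliest-born) number strictly between 1/2 and 3.
Integers 1 through 2 all lie strictly between 1/2 and 3.
Among integers, the simplest (lowest birthday = smallest |n|; 0 is born on day 0, +-n on day n) is 1.
No non-integer in the interval can be simpler: if x is a non-integer in the interval, then floor(x) or ceil(x) also lies in the interval (the interval contains an integer), and both are proper prefixes of x's sign expansion, i.e. born earlier. So the game value is 1.
Game value = 1

1


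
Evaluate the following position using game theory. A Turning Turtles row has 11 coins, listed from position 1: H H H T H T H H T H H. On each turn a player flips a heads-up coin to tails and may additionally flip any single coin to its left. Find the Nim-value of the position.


Coins: H H H T H T H H T H H
Key fact: a single head at position k behaves exactly like a Nim heap of size k (turning it to T and optionally flipping a coin at j < k corresponds to moving the heap from k to j, or to 0), and heads combine as a disjunctive sum (two heads at the same place would cancel, matching j XOR j = 0). So the Nim-value is the XOR of the 1-indexed positions of the heads.
Face-up positions (1-indexed): [1, 2, 3, 5, 7, 8, 10, 11]
XOR 0 with 1: 0 XOR 1 = 1
XOR 1 with 2: 1 XOR 2 = 3
XOR 3 with 3: 3 XOR 3 = 0
XOR 0 with 5: 0 XOR 5 = 5
XOR 5 with 7: 5 XOR 7 = 2
XOR 2 with 8: 2 XOR 8 = 10
XOR 10 with 10: 10 XOR 10 = 0
XOR 0 with 11: 0 XOR 11 = 11
Nim-value = 11

11


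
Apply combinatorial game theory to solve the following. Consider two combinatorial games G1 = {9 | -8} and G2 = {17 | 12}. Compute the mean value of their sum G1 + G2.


G1 = {9 | -8}, G2 = {17 | 12}
Each is a switch {a | b} with numbers a > b; its mean value is (a + b)/2, and mean value is additive over game sums: m(G1 + G2) = m(G1) + m(G2).
Mean of G1 = (9 + (-8))/2 = 1/2 = 1/2
Mean of G2 = (17 + (12))/2 = 29/2 = 29/2
Mean of G1 + G2 = 1/2 + 29/2 = 15

15


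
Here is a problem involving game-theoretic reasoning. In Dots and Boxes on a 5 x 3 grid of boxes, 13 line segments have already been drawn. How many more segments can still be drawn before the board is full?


Grid: 5 x 3 boxes, i.e. 6 rows and 4 columns of dots.
Horizontal edges: (rows + 1) * cols = 6 * 3 = 18
Vertical edges: rows * (cols + 1) = 5 * 4 = 20
Total edges: 18 + 20 = 38
Edges drawn: 13
Remaining: 38 - 13 = 25

25


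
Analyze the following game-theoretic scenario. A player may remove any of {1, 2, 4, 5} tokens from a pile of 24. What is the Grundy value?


The subtraction set is S = {1, 2, 4, 5}.
G(k) = mex{ G(k - s) : s in S, s <= k }. We compute iteratively: G(0) = 0.
G(1) = mex({0}) = 1
G(2) = mex({0, 1}) = 2
G(3) = mex({1, 2}) = 0
G(4) = mex({0, 2}) = 1
G(5) = mex({0, 1}) = 2
G(6) = mex({1, 2}) = 0
G(7) = mex({0, 2}) = 1
Observe that G(3)..G(7) = 0, 1, 2, 0, 1 repeats G(0)..G(4) = 0, 1, 2, 0, 1.
For k >= max(S) = 5, G(k) is determined by the previous 5 values G(k-5)..G(k-1); a window of 5 consecutive values has recurred shifted by 3, so by induction G(k + 3) = G(k) for all k >= 0: the sequence is periodic from the start with period 3.
One period: G(0..2) = 0, 1, 2.
24 mod 3 = 0, so G(24) = G(0) = 0.

0


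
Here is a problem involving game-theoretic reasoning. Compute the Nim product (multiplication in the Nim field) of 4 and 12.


Nim multiplication is bilinear over XOR: (u XOR v) * w = (u*w) XOR (v*w).
So we split each operand into its bit components and XOR the pairwise Nim products.
4 = 4 (as XOR of powers of 2).
12 = 4 + 8 (as XOR of powers of 2).
Using the standard Nim-product table on single bits:
  2*2 = 3,   2*4 = 8,   2*8 = 12,
  4*4 = 6,   4*8 = 11,  8*8 = 13,
and  1*x = x (identity), k*l = l*k (commutative).
Pairwise Nim products:
  4 * 4 = 6
  4 * 8 = 11
XOR them: 6 XOR 11 = 13.
Result: 4 * 12 = 13 (in Nim).

13


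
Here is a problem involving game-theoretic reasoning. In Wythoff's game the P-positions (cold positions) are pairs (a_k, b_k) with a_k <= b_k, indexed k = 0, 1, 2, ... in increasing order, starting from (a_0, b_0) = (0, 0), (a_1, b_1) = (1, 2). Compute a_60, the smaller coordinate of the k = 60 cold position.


By Wythoff's theorem, a_k = floor(k * phi) and b_k = floor(k * phi^2) = a_k + k, where phi = (1 + sqrt(5))/2 is the golden ratio.
phi = (1 + sqrt(5))/2 = 1.618034
k = 60
k * phi = 60 * 1.618034 = 97.082039
a_60 = floor(k * phi) = 97

97


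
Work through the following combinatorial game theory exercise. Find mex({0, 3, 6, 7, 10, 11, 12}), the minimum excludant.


Set = {0, 3, 6, 7, 10, 11, 12}
0 is in the set.
1 is NOT in the set. This is the mex.
mex = 1

1


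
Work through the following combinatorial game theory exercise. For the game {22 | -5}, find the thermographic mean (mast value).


Game = {22 | -5}, a switch {a | b} with numbers a > b.
Its thermograph has left wall a - t and right wall b + t, which meet at t = (a - b)/2, where both equal (a + b)/2. So the mast (mean value) is at (a + b)/2.
Mean = (22 + (-5))/2 = 17/2 = 17/2

17/2


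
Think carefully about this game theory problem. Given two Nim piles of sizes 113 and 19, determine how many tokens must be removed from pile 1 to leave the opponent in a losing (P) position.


Piles: 113 and 19
Current XOR: 113 XOR 19 = 98 (non-zero, so this is an N-position).
To make the XOR zero, we need to find a move that balances the piles.
For pile 1 (size 113): target = 113 XOR 98 = 19
We reduce pile 1 from 113 to 19.
Tokens removed: 113 - 19 = 94
Verification: 19 XOR 19 = 0

94


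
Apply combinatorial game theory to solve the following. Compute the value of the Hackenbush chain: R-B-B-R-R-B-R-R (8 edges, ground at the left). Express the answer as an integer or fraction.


Edges (from ground): R-B-B-R-R-B-R-R
By Berlekamp's sign-expansion rule, a Blue-Red Hackenbush stalk has the value of the surreal number whose sign sequence is the edge sequence with B -> + and R -> -.
Sign sequence: -++--+--
Trace the sign expansion in the surreal number tree, starting from 0:
Edge 1: R (sign -) -> bounds (-inf, 0), value = -1
Edge 2: B (sign +) -> bounds (-1, 0), value = -1/2
Edge 3: B (sign +) -> bounds (-1/2, 0), value = -1/4
Edge 4: R (sign -) -> bounds (-1/2, -1/4), value = -3/8
Edge 5: R (sign -) -> bounds (-1/2, -3/8), value = -7/16
Edge 6: B (sign +) -> bounds (-7/16, -3/8), value = -13/32
Edge 7: R (sign -) -> bounds (-7/16, -13/32), value = -27/64
Edge 8: R (sign -) -> bounds (-7/16, -27/64), value = -55/128
Game value = -55/128

-55/128


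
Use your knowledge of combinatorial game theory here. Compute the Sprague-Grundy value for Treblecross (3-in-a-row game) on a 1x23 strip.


Treblecross: place X on empty cells; 3-in-a-row wins.
Playing within two cells of an existing X lets the opponent win at once, so sensible play treats the cells i-2..i+2 around each X as dead. The player left with no safe cell loses, so this is a normal-play take-away game on strips of safe cells.
Placing X at cell i (0-indexed) of a strip of k safe cells leaves independent strips of sizes max(0, i-2) and max(0, k-i-3). Hence G(k) = mex{ G(max(0,i-2)) XOR G(max(0,k-i-3)) : 0 <= i < k }, with G(0) = 0.
G(1): splits (0,0):0^0=0 -> mex({0}) = 1
G(2): splits (0,0):0^0=0 -> mex({0}) = 1
G(3): splits (0,0):0^0=0 -> mex({0}) = 1
G(4): splits (0,1):0^1=1 (0,0):0^0=0 -> mex({0, 1}) = 2
G(5): splits (0,2):0^1=1 (0,1):0^1=1 (0,0):0^0=0 -> mex({0, 1}) = 2
G(6) = mex({1}) = 0
G(7) = mex({0, 1, 2}) = 3
G(8) = mex({0, 1, 2}) = 3
G(9) = mex({0, 2}) = 1
G(10) = mex({0, 2, 3}) = 1
G(11) = mex({0, 3}) = 1
G(12) = mex({1, 3}) = 0
G(13) = mex({0, 1, 2, 3}) = 4
G(14) = mex({0, 1, 2}) = 3
G(15) = mex({0, 1, 2}) = 3
G(16) = mex({0, 1, 2, 4}) = 3
G(17) = mex({0, 1, 3, 4}) = 2
G(18) = mex({0, 1, 3, 4}) = 2
G(19) = mex({0, 1, 3, 5}) = 2
G(20) = mex({0, 1, 2, 3, 5}) = 4
G(21) = mex({0, 1, 2, 3, 5}) = 4
G(22) = mex({1, 2, 6}) = 0
G(23) = mex({0, 1, 2, 3, 4, 6}) = 5
Therefore G(23) = 5.

5


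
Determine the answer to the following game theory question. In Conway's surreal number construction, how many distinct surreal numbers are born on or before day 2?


Day 0: {|} = 0 is born. Count = 1.
Day n: the number of surreal numbers born by day n is 2^(n+1) - 1.
By day 0: 2^1 - 1 = 1
By day 1: 2^2 - 1 = 3
By day 2: 2^3 - 1 = 7
By day 2: 7 surreal numbers.

7


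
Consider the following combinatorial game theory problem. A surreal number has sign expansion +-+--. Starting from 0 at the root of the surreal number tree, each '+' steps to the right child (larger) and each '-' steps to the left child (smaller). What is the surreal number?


Sign expansion: +-+--
Rule: track bounds (lo, hi), initially (-inf, +inf). On '+', the current value becomes lo and we move to the simplest number in (value, hi): value + 1 if hi = +inf, otherwise the midpoint (value + hi)/2. On '-', the current value becomes hi and we move to value - 1 if lo = -inf, otherwise the midpoint (lo + value)/2.
Start at 0.
Step 1: sign = +, move right. Bounds: (0, +inf). Value = 1
Step 2: sign = -, move left. Bounds: (0, 1). Value = 1/2
Step 3: sign = +, move right. Bounds: (1/2, 1). Value = 3/4
Step 4: sign = -, move left. Bounds: (1/2, 3/4). Value = 5/8
Step 5: sign = -, move left. Bounds: (1/2, 5/8). Value = 9/16
The surreal number with sign expansion +-+-- is 9/16.

9/16


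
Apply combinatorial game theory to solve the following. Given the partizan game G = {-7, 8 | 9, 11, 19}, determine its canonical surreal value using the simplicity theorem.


Left options: {-7, 8}, max = 8
Right options: {9, 11, 19}, min = 9
All options are numbers and max(Left) < min(Right), so by the simplicity theorem the value is the simplest (earliest-born) number strictly between 8 and 9.
No integer lies strictly between 8 and 9, so the value is the dyadic rational m/2^k in the interval with the smallest k (then m odd); search k = 1, 2, ...:
Denominator 2: 17/2 lies strictly between 8 and 9 -- found.
The simplest number in the interval is 17/2.
Game value = 17/2

17/2


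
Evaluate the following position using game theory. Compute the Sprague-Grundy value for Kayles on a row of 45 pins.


Kayles: a move removes 1 or 2 adjacent pins from a contiguous row.
Removing pins from a row of k leaves two independent rows (a, b) with a + b = k - 1 (one pin) or a + b = k - 2 (two pins); an end removal gives a = 0.
By Sprague-Grundy, G(k) = mex{ G(a) XOR G(b) } over all these splits. G(0) = 0.
G(1): splits (0,0):0^0=0 -> mex({0}) = 1
G(2): splits (0,1):0^1=1 (0,0):0^0=0 -> mex({0, 1}) = 2
G(3): splits (0,2):0^2=2 (1,1):1^1=0 (0,1):0^1=1 -> mex({0, 1, 2}) = 3
G(4): splits (0,3):0^3=3 (1,2):1^2=3 (0,2):0^2=2 (1,1):1^1=0 -> mex({0, 2, 3}) = 1
G(5): splits (0,4):0^1=1 (1,3):1^3=2 (2,2):2^2=0 (0,3):0^3=3 (1,2):1^2=3 -> mex({0, 1, 2, 3}) = 4
G(6) = mex({0, 1, 2, 4}) = 3
G(7) = mex({0, 1, 3, 4, 5}) = 2
G(8) = mex({0, 2, 3, 5, 6}) = 1
G(9) = mex({0, 1, 2, 3, 6, 7}) = 4
G(10) = mex({0, 1, 3, 4, 5, 7}) = 2
G(11) = mex({0, 1, 2, 3, 4, 5}) = 6
G(12) = mex({0, 1, 2, 3, 5, 6, 7}) = 4
G(13) = mex({0, 2, 3, 4, 6, 7}) = 1
G(14) = mex({0, 1, 4, 5, 6, 7}) = 2
G(15) = mex({0, 1, 2, 3, 4, 5, 6}) = 7
G(16) = mex({0, 2, 3, 5, 6, 7}) = 1
G(17) = mex({0, 1, 2, 3, 5, 6, 7}) = 4
G(18) = mex({0, 1, 2, 4, 5, 6}) = 3
G(19) = mex({0, 1, 3, 4, 5, 7}) = 2
G(20) = mex({0, 2, 3, 4, 5, 6, 7}) = 1
G(21) = mex({0, 1, 2, 3, 5, 6, 7}) = 4
G(22) = mex({0, 1, 2, 3, 4, 5, 7}) = 6
G(23) = mex({0, 1, 2, 3, 4, 5, 6}) = 7
G(24) = mex({0, 1, 2, 3, 5, 6, 7}) = 4
G(25) = mex({0, 2, 3, 4, 6, 7}) = 1
G(26) = mex({0, 1, 3, 4, 5, 6, 7}) = 2
G(27) = mex({0, 1, 2, 3, 4, 5, 6, 7}) = 8
G(28) = mex({0, 1, 2, 3, 4, 6, 7, 8}) = 5
G(29) = mex({0, 1, 2, 3, 5, 6, 7, 8, 9}) = 4
G(30) = mex({0, 1, 2, 3, 4, 5, 6, 9, 10}) = 7
G(31) = mex({0, 1, 3, 4, 5, 7, 10, 11}) = 2
G(32) = mex({0, 2, 3, 4, 5, 6, 7, 9, 11}) = 1
G(33) = mex({0, 1, 2, 3, 4, 5, 6, 7, 9, 12}) = 8
G(34) = mex({0, 1, 2, 3, 4, 5, 7, 8, 11, 12}) = 6
G(35) = mex({0, 1, 2, 3, 4, 5, 6, 8, 9, 10, 11}) = 7
G(36) = mex({0, 1, 2, 3, 5, 6, 7, 9, 10}) = 4
G(37) = mex({0, 2, 3, 4, 6, 7, 9, 10, 11, 12}) = 1
G(38) = mex({0, 1, 3, 4, 5, 6, 7, 9, 10, 11, 12}) = 2
G(39) = mex({0, 1, 2, 4, 5, 6, 7, 9, 10, 12, 14}) = 3
G(40) = mex({0, 2, 3, 4, 6, 7, 11, 12, 14}) = 1
G(41) = mex({0, 1, 2, 3, 5, 6, 7, 9, 10, 11, 12}) = 4
G(42) = mex({0, 1, 2, 3, 4, 5, 6, 9, 10}) = 7
G(43) = mex({0, 1, 3, 4, 5, 7, 9, 10, 12, 15}) = 2
G(44) = mex({0, 2, 3, 4, 5, 6, 7, 9, 10, 12, 15}) = 1
G(45) = mex({0, 1, 2, 3, 4, 5, 6, 7, 9, 10, 12, 14}) = 8
Therefore G(45) = 8.

8


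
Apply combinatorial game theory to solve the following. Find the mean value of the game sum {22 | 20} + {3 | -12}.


G1 = {22 | 20}, G2 = {3 | -12}
Each is a switch {a | b} with numbers a > b; its mean value is (a + b)/2, and mean value is additive over game sums: m(G1 + G2) = m(G1) + m(G2).
Mean of G1 = (22 + (20))/2 = 42/2 = 21
Mean of G2 = (3 + (-12))/2 = -9/2 = -9/2
Mean of G1 + G2 = 21 + -9/2 = 33/2

33/2


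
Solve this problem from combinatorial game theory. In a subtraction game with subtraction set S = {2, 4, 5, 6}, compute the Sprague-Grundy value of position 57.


The subtraction set is S = {2, 4, 5, 6}.
G(k) = mex{ G(k - s) : s in S, s <= k }. We compute iteratively: G(0) = 0.
G(1) = mex({}) = 0
G(2) = mex({0}) = 1
G(3) = mex({0}) = 1
G(4) = mex({0, 1}) = 2
G(5) = mex({0, 1}) = 2
G(6) = mex({0, 1, 2}) = 3
G(7) = mex({0, 1, 2}) = 3
G(8) = mex({1, 2, 3}) = 0
G(9) = mex({1, 2, 3}) = 0
G(10) = mex({0, 2, 3}) = 1
G(11) = mex({0, 2, 3}) = 1
G(12) = mex({0, 1, 3}) = 2
G(13) = mex({0, 1, 3}) = 2
Observe that G(8)..G(13) = 0, 0, 1, 1, 2, 2 repeats G(0)..G(5) = 0, 0, 1, 1, 2, 2.
For k >= max(S) = 6, G(k) is determined by the previous 6 values G(k-6)..G(k-1); a window of 6 consecutive values has recurred shifted by 8, so by induction G(k + 8) = G(k) for all k >= 0: the sequence is periodic from the start with period 8.
One period: G(0..7) = 0, 0, 1, 1, 2, 2, 3, 3.
57 mod 8 = 1, so G(57) = G(1) = 0.

0


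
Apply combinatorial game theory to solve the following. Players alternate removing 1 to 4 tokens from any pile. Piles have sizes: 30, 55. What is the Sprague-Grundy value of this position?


Subtraction set: {1, 2, 3, 4}
For this subtraction set, G(n) = n mod 5 (period = max + 1 = 5).
Pile 1 (size 30): G(30) = 30 mod 5 = 0
Pile 2 (size 55): G(55) = 55 mod 5 = 0
Total Grundy value = XOR of all: 0 XOR 0 = 0

0


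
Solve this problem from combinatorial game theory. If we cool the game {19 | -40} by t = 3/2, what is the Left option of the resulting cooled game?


Original game: {19 | -40} (a switch {a | b} with a > b).
Cooling by t (for t below the temperature (a - b)/2 = 59/2) taxes each move by t: {a | b} cooled by t is {a - t | b + t}.
Cooling amount: t = 3/2
Cooled Left option: 19 - 3/2 = 35/2
Cooled Right option: -40 + 3/2 = -77/2
Cooled game: {35/2 | -77/2}
Left option = 35/2

35/2


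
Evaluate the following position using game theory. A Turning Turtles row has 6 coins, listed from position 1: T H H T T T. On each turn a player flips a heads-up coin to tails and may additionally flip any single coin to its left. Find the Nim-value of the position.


Coins: T H H T T T
Key fact: a single head at position k behaves exactly like a Nim heap of size k (turning it to T and optionally flipping a coin at j < k corresponds to moving the heap from k to j, or to 0), and heads combine as a disjunctive sum (two heads at the same place would cancel, matching j XOR j = 0). So the Nim-value is the XOR of the 1-indexed positions of the heads.
Face-up positions (1-indexed): [2, 3]
XOR 0 with 2: 0 XOR 2 = 2
XOR 2 with 3: 2 XOR 3 = 1
Nim-value = 1

1


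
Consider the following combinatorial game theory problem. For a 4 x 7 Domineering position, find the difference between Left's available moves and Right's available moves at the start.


Board is 4 x 7 (rows x cols).
Left (vertical) placements: (rows-1) * cols = 3 * 7 = 21
Right (horizontal) placements: rows * (cols-1) = 4 * 6 = 24
Advantage = Left - Right = 21 - 24 = -3

-3


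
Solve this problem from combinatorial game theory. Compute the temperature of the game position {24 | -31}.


The game is {24 | -31}, a switch {a | b} with numbers a > b.
Cooling {a | b} by t gives {a - t | b + t}, which stops being hot when a - t = b + t, i.e. at t = (a - b)/2. So the temperature of a switch is (a - b)/2.
Temperature = (Left option - Right option) / 2
= (24 - (-31)) / 2
= 55 / 2
= 55/2

55/2


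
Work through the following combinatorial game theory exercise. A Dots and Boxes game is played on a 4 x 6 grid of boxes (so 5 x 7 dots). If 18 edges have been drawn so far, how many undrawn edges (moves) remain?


Grid: 4 x 6 boxes, i.e. 5 rows and 7 columns of dots.
Horizontal edges: (rows + 1) * cols = 5 * 6 = 30
Vertical edges: rows * (cols + 1) = 4 * 7 = 28
Total edges: 30 + 28 = 58
Edges drawn: 18
Remaining: 58 - 18 = 40

40


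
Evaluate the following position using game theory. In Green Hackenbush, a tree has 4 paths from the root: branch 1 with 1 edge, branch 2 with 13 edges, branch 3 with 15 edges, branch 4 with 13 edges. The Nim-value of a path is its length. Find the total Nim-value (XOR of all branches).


The tree has 4 branches from the ground vertex.
In Green Hackenbush, the Nim-value of a simple path of length k is k.
Branch 1: length 1, Nim-value = 1
Branch 2: length 13, Nim-value = 13
Branch 3: length 15, Nim-value = 15
Branch 4: length 13, Nim-value = 13
Total Nim-value = XOR of all branch values:
0 XOR 1 = 1
1 XOR 13 = 12
12 XOR 15 = 3
3 XOR 13 = 14
Nim-value of the tree = 14

14


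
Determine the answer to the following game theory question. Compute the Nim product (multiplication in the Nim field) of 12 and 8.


Nim multiplication is bilinear over XOR: (u XOR v) * w = (u*w) XOR (v*w).
So we split each operand into its bit components and XOR the pairwise Nim products.
12 = 4 + 8 (as XOR of powers of 2).
8 = 8 (as XOR of powers of 2).
Using the standard Nim-product table on single bits:
  2*2 = 3,   2*4 = 8,   2*8 = 12,
  4*4 = 6,   4*8 = 11,  8*8 = 13,
and  1*x = x (identity), k*l = l*k (commutative).
Pairwise Nim products:
  4 * 8 = 11
  8 * 8 = 13
XOR them: 11 XOR 13 = 6.
Result: 12 * 8 = 6 (in Nim).

6


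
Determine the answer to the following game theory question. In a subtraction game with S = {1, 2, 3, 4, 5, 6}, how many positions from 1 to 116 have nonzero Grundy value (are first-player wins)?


Subtraction set S = {1, 2, 3, 4, 5, 6}, so G(n) = n mod 7.
G(n) = 0 when n is a multiple of 7.
Multiples of 7 in [1, 116]: 16
N-positions (nonzero Grundy) = 116 - 16 = 100

100


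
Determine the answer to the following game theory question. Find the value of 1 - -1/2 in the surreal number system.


x = 1, y = -1/2
Converting to common denominator: 2
x = 2/2, y = -1/2
x - y = 1 - -1/2 = 3/2

3/2


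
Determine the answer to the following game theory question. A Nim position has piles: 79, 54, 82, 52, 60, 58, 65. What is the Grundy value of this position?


We need the XOR (exclusive or) of all pile sizes.
After XOR-ing pile 1 (size 79): 0 XOR 79 = 79
After XOR-ing pile 2 (size 54): 79 XOR 54 = 121
After XOR-ing pile 3 (size 82): 121 XOR 82 = 43
After XOR-ing pile 4 (size 52): 43 XOR 52 = 31
After XOR-ing pile 5 (size 60): 31 XOR 60 = 35
After XOR-ing pile 6 (size 58): 35 XOR 58 = 25
After XOR-ing pile 7 (size 65): 25 XOR 65 = 88
The Nim-value of this position is 88.

88


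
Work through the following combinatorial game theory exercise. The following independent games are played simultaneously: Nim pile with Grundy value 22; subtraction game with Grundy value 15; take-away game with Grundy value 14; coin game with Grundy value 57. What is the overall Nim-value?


By the Sprague-Grundy theorem, the Grundy value of a sum of games is the XOR of individual Grundy values.
Nim pile: Grundy value = 22. Running XOR: 0 XOR 22 = 22
subtraction game: Grundy value = 15. Running XOR: 22 XOR 15 = 25
take-away game: Grundy value = 14. Running XOR: 25 XOR 14 = 23
coin game: Grundy value = 57. Running XOR: 23 XOR 57 = 46
The combined Grundy value is 46.

46


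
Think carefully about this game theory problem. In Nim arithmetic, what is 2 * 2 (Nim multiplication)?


Nim multiplication is bilinear over XOR: (u XOR v) * w = (u*w) XOR (v*w).
So we split each operand into its bit components and XOR the pairwise Nim products.
2 = 2 (as XOR of powers of 2).
2 = 2 (as XOR of powers of 2).
Using the standard Nim-product table on single bits:
  2*2 = 3,   2*4 = 8,   2*8 = 12,
  4*4 = 6,   4*8 = 11,  8*8 = 13,
and  1*x = x (identity), k*l = l*k (commutative).
Pairwise Nim products:
  2 * 2 = 3
XOR them: 3 = 3.
Result: 2 * 2 = 3 (in Nim).

3


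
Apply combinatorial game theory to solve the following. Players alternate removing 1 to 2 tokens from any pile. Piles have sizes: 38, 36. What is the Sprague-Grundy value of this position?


Subtraction set: {1, 2}
For this subtraction set, G(n) = n mod 3 (period = max + 1 = 3).
Pile 1 (size 38): G(38) = 38 mod 3 = 2
Pile 2 (size 36): G(36) = 36 mod 3 = 0
Total Grundy value = XOR of all: 2 XOR 0 = 2

2


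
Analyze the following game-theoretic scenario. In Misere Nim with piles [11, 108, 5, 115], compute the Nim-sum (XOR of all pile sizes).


We need the XOR (exclusive or) of all pile sizes.
After XOR-ing pile 1 (size 11): 0 XOR 11 = 11
After XOR-ing pile 2 (size 108): 11 XOR 108 = 103
After XOR-ing pile 3 (size 5): 103 XOR 5 = 98
After XOR-ing pile 4 (size 115): 98 XOR 115 = 17
The Nim-value of this position is 17.

17


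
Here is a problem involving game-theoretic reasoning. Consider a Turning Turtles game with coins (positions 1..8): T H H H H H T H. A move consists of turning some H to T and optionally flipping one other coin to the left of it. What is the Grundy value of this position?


Coins: T H H H H H T H
Key fact: a single head at position k behaves exactly like a Nim heap of size k (turning it to T and optionally flipping a coin at j < k corresponds to moving the heap from k to j, or to 0), and heads combine as a disjunctive sum (two heads at the same place would cancel, matching j XOR j = 0). So the Nim-value is the XOR of the 1-indexed positions of the heads.
Face-up positions (1-indexed): [2, 3, 4, 5, 6, 8]
XOR 0 with 2: 0 XOR 2 = 2
XOR 2 with 3: 2 XOR 3 = 1
XOR 1 with 4: 1 XOR 4 = 5
XOR 5 with 5: 5 XOR 5 = 0
XOR 0 with 6: 0 XOR 6 = 6
XOR 6 with 8: 6 XOR 8 = 14
Nim-value = 14

14


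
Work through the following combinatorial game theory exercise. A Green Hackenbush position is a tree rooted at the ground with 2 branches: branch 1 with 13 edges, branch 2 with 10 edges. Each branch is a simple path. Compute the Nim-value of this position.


The tree has 2 branches from the ground vertex.
In Green Hackenbush, the Nim-value of a simple path of length k is k.
Branch 1: length 13, Nim-value = 13
Branch 2: length 10, Nim-value = 10
Total Nim-value = XOR of all branch values:
0 XOR 13 = 13
13 XOR 10 = 7
Nim-value of the tree = 7

7


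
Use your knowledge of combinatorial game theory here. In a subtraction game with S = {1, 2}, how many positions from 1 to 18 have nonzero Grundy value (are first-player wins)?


Subtraction set S = {1, 2}, so G(n) = n mod 3.
G(n) = 0 when n is a multiple of 3.
Multiples of 3 in [1, 18]: 6
N-positions (nonzero Grundy) = 18 - 6 = 12

12


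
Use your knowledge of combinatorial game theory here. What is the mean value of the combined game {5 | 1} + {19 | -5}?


G1 = {5 | 1}, G2 = {19 | -5}
Each is a switch {a | b} with numbers a > b; its mean value is (a + b)/2, and mean value is additive over game sums: m(G1 + G2) = m(G1) + m(G2).
Mean of G1 = (5 + (1))/2 = 6/2 = 3
Mean of G2 = (19 + (-5))/2 = 14/2 = 7
Mean of G1 + G2 = 3 + 7 = 10

10


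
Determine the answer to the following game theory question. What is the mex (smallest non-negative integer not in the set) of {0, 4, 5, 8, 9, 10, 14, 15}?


Set = {0, 4, 5, 8, 9, 10, 14, 15}
0 is in the set.
1 is NOT in the set. This is the mex.
mex = 1

1


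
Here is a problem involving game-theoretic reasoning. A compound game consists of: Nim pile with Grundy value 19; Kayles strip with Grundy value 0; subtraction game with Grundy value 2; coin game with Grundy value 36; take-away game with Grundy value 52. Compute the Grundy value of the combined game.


By the Sprague-Grundy theorem, the Grundy value of a sum of games is the XOR of individual Grundy values.
Nim pile: Grundy value = 19. Running XOR: 0 XOR 19 = 19
Kayles strip: Grundy value = 0. Running XOR: 19 XOR 0 = 19
subtraction game: Grundy value = 2. Running XOR: 19 XOR 2 = 17
coin game: Grundy value = 36. Running XOR: 17 XOR 36 = 53
take-away game: Grundy value = 52. Running XOR: 53 XOR 52 = 1
The combined Grundy value is 1.

1


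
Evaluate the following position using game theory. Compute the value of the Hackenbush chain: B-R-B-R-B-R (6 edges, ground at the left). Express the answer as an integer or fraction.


Edges (from ground): B-R-B-R-B-R
By Berlekamp's sign-expansion rule, a Blue-Red Hackenbush stalk has the value of the surreal number whose sign sequence is the edge sequence with B -> + and R -> -.
Sign sequence: +-+-+-
Trace the sign expansion in the surreal number tree, starting from 0:
Edge 1: B (sign +) -> bounds (0, +inf), value = 1
Edge 2: R (sign -) -> bounds (0, 1), value = 1/2
Edge 3: B (sign +) -> bounds (1/2, 1), value = 3/4
Edge 4: R (sign -) -> bounds (1/2, 3/4), value = 5/8
Edge 5: B (sign +) -> bounds (5/8, 3/4), value = 11/16
Edge 6: R (sign -) -> bounds (5/8, 11/16), value = 21/32
Game value = 21/32

21/32


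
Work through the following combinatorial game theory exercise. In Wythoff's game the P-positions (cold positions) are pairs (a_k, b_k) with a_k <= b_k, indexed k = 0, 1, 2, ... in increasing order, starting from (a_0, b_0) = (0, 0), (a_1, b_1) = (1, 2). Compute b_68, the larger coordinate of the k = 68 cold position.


By Wythoff's theorem, a_k = floor(k * phi) and b_k = floor(k * phi^2) = a_k + k, where phi = (1 + sqrt(5))/2 is the golden ratio.
phi = (1 + sqrt(5))/2 = 1.618034
phi^2 = phi + 1 = 2.618034
k = 68
k * phi^2 = 68 * 2.618034 = 178.026311
b_68 = floor(k * phi^2) = 178 (check: a_68 + k = 110 + 68 = 178)

178


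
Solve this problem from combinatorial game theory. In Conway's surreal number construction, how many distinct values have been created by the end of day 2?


Day 0: {|} = 0 is born. Count = 1.
Day n: the number of surreal numbers born by day n is 2^(n+1) - 1.
By day 0: 2^1 - 1 = 1
By day 1: 2^2 - 1 = 3
By day 2: 2^3 - 1 = 7
By day 2: 7 surreal numbers.

7


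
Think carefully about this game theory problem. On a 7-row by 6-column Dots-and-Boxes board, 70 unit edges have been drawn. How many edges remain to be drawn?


Grid: 7 x 6 boxes, i.e. 8 rows and 7 columns of dots.
Horizontal edges: (rows + 1) * cols = 8 * 6 = 48
Vertical edges: rows * (cols + 1) = 7 * 7 = 49
Total edges: 48 + 49 = 97
Edges drawn: 70
Remaining: 97 - 70 = 27

27


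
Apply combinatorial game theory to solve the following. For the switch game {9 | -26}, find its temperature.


The game is {9 | -26}, a switch {a | b} with numbers a > b.
Cooling {a | b} by t gives {a - t | b + t}, which stops being hot when a - t = b + t, i.e. at t = (a - b)/2. So the temperature of a switch is (a - b)/2.
Temperature = (Left option - Right option) / 2
= (9 - (-26)) / 2
= 35 / 2
= 35/2

35/2


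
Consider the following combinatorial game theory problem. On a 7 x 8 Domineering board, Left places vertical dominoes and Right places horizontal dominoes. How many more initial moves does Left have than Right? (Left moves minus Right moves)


Board is 7 x 8 (rows x cols).
Left (vertical) placements: (rows-1) * cols = 6 * 8 = 48
Right (horizontal) placements: rows * (cols-1) = 7 * 7 = 49
Advantage = Left - Right = 48 - 49 = -1

-1


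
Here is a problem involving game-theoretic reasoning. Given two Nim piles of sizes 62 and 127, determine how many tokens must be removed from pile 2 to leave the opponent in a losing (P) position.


Piles: 62 and 127
Current XOR: 62 XOR 127 = 65 (non-zero, so this is an N-position).
To make the XOR zero, we need to find a move that balances the piles.
For pile 2 (size 127): target = 127 XOR 65 = 62
We reduce pile 2 from 127 to 62.
Tokens removed: 127 - 62 = 65
Verification: 62 XOR 62 = 0

65


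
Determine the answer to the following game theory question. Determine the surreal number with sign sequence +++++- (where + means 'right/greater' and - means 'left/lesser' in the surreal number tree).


Sign expansion: +++++-
Rule: track bounds (lo, hi), initially (-inf, +inf). On '+', the current value becomes lo and we move to the simplest number in (value, hi): value + 1 if hi = +inf, otherwise the midpoint (value + hi)/2. On '-', the current value becomes hi and we move to value - 1 if lo = -inf, otherwise the midpoint (lo + value)/2.
Start at 0.
Step 1: sign = +, move right. Bounds: (0, +inf). Value = 1
Step 2: sign = +, move right. Bounds: (1, +inf). Value = 2
Step 3: sign = +, move right. Bounds: (2, +inf). Value = 3
Step 4: sign = +, move right. Bounds: (3, +inf). Value = 4
Step 5: sign = +, move right. Bounds: (4, +inf). Value = 5
Step 6: sign = -, move left. Bounds: (4, 5). Value = 9/2
The surreal number with sign expansion +++++- is 9/2.

9/2


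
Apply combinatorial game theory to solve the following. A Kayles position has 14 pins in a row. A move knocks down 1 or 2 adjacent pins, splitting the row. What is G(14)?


Kayles: a move removes 1 or 2 adjacent pins from a contiguous row.
Removing pins from a row of k leaves two independent rows (a, b) with a + b = k - 1 (one pin) or a + b = k - 2 (two pins); an end removal gives a = 0.
By Sprague-Grundy, G(k) = mex{ G(a) XOR G(b) } over all these splits. G(0) = 0.
G(1): splits (0,0):0^0=0 -> mex({0}) = 1
G(2): splits (0,1):0^1=1 (0,0):0^0=0 -> mex({0, 1}) = 2
G(3): splits (0,2):0^2=2 (1,1):1^1=0 (0,1):0^1=1 -> mex({0, 1, 2}) = 3
G(4): splits (0,3):0^3=3 (1,2):1^2=3 (0,2):0^2=2 (1,1):1^1=0 -> mex({0, 2, 3}) = 1
G(5): splits (0,4):0^1=1 (1,3):1^3=2 (2,2):2^2=0 (0,3):0^3=3 (1,2):1^2=3 -> mex({0, 1, 2, 3}) = 4
G(6) = mex({0, 1, 2, 4}) = 3
G(7) = mex({0, 1, 3, 4, 5}) = 2
G(8) = mex({0, 2, 3, 5, 6}) = 1
G(9) = mex({0, 1, 2, 3, 6, 7}) = 4
G(10) = mex({0, 1, 3, 4, 5, 7}) = 2
G(11) = mex({0, 1, 2, 3, 4, 5}) = 6
G(12) = mex({0, 1, 2, 3, 5, 6, 7}) = 4
G(13) = mex({0, 2, 3, 4, 6, 7}) = 1
G(14) = mex({0, 1, 4, 5, 6, 7}) = 2
Therefore G(14) = 2.

2


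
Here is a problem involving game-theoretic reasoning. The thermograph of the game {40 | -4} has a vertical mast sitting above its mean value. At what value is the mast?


Game = {40 | -4}, a switch {a | b} with numbers a > b.
Its thermograph has left wall a - t and right wall b + t, which meet at t = (a - b)/2, where both equal (a + b)/2. So the mast (mean value) is at (a + b)/2.
Mean = (40 + (-4))/2 = 36/2 = 18

18


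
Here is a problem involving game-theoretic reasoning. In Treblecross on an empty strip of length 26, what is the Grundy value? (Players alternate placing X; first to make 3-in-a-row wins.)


Treblecross: place X on empty cells; 3-in-a-row wins.
Playing within two cells of an existing X lets the opponent win at once, so sensible play treats the cells i-2..i+2 around each X as dead. The player left with no safe cell loses, so this is a normal-play take-away game on strips of safe cells.
Placing X at cell i (0-indexed) of a strip of k safe cells leaves independent strips of sizes max(0, i-2) and max(0, k-i-3). Hence G(k) = mex{ G(max(0,i-2)) XOR G(max(0,k-i-3)) : 0 <= i < k }, with G(0) = 0.
G(1): splits (0,0):0^0=0 -> mex({0}) = 1
G(2): splits (0,0):0^0=0 -> mex({0}) = 1
G(3): splits (0,0):0^0=0 -> mex({0}) = 1
G(4): splits (0,1):0^1=1 (0,0):0^0=0 -> mex({0, 1}) = 2
G(5): splits (0,2):0^1=1 (0,1):0^1=1 (0,0):0^0=0 -> mex({0, 1}) = 2
G(6) = mex({1}) = 0
G(7) = mex({0, 1, 2}) = 3
G(8) = mex({0, 1, 2}) = 3
G(9) = mex({0, 2}) = 1
G(10) = mex({0, 2, 3}) = 1
G(11) = mex({0, 3}) = 1
G(12) = mex({1, 3}) = 0
G(13) = mex({0, 1, 2, 3}) = 4
G(14) = mex({0, 1, 2}) = 3
G(15) = mex({0, 1, 2}) = 3
G(16) = mex({0, 1, 2, 4}) = 3
G(17) = mex({0, 1, 3, 4}) = 2
G(18) = mex({0, 1, 3, 4}) = 2
G(19) = mex({0, 1, 3, 5}) = 2
G(20) = mex({0, 1, 2, 3, 5}) = 4
G(21) = mex({0, 1, 2, 3, 5}) = 4
G(22) = mex({1, 2, 6}) = 0
G(23) = mex({0, 1, 2, 3, 4, 6}) = 5
G(24) = mex({0, 1, 2, 3, 4}) = 5
G(25) = mex({0, 1, 3, 4, 7}) = 2
G(26) = mex({0, 1, 3, 4, 5, 7}) = 2
Therefore G(26) = 2.

2


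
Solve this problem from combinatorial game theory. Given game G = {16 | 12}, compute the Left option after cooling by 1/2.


Original game: {16 | 12} (a switch {a | b} with a > b).
Cooling by t (for t below the temperature (a - b)/2 = 2) taxes each move by t: {a | b} cooled by t is {a - t | b + t}.
Cooling amount: t = 1/2
Cooled Left option: 16 - 1/2 = 31/2
Cooled Right option: 12 + 1/2 = 25/2
Cooled game: {31/2 | 25/2}
Left option = 31/2

31/2


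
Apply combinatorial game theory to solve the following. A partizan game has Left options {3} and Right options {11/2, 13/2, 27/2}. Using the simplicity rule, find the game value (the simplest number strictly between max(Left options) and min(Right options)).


Left options: {3}, max = 3
Right options: {11/2, 13/2, 27/2}, min = 11/2
All options are numbers and max(Left) < min(Right), so by the simplicity theorem the value is the simplest (earliest-born) number strictly between 3 and 11/2.
Integers 4 through 5 all lie strictly between 3 and 11/2.
Among integers, the simplest (lowest birthday = smallest |n|; 0 is born on day 0, +-n on day n) is 4.
No non-integer in the interval can be simpler: if x is a non-integer in the interval, then floor(x) or ceil(x) also lies in the interval (the interval contains an integer), and both are proper prefixes of x's sign expansion, i.e. born earlier. So the game value is 4.
Game value = 4

4


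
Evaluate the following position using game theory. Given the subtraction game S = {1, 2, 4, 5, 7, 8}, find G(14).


The subtraction set is S = {1, 2, 4, 5, 7, 8}.
G(k) = mex{ G(k - s) : s in S, s <= k }. We compute iteratively: G(0) = 0.
G(1) = mex({0}) = 1
G(2) = mex({0, 1}) = 2
G(3) = mex({1, 2}) = 0
G(4) = mex({0, 2}) = 1
G(5) = mex({0, 1}) = 2
G(6) = mex({1, 2}) = 0
G(7) = mex({0, 2}) = 1
G(8) = mex({0, 1}) = 2
G(9) = mex({1, 2}) = 0
G(10) = mex({0, 2}) = 1
Observe that G(3)..G(10) = 0, 1, 2, 0, 1, 2, 0, 1 repeats G(0)..G(7) = 0, 1, 2, 0, 1, 2, 0, 1.
For k >= max(S) = 8, G(k) is determined by the previous 8 values G(k-8)..G(k-1); a window of 8 consecutive values has recurred shifted by 3, so by induction G(k + 3) = G(k) for all k >= 0: the sequence is periodic from the start with period 3.
One period: G(0..2) = 0, 1, 2.
14 mod 3 = 2, so G(14) = G(2) = 2.

2


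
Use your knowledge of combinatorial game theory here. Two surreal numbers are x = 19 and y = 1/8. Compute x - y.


x = 19, y = 1/8
Converting to common denominator: 8
x = 152/8, y = 1/8
x - y = 19 - 1/8 = 151/8

151/8


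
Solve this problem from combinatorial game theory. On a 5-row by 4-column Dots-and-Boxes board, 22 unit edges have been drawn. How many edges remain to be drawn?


Grid: 5 x 4 boxes, i.e. 6 rows and 5 columns of dots.
Horizontal edges: (rows + 1) * cols = 6 * 4 = 24
Vertical edges: rows * (cols + 1) = 5 * 5 = 25
Total edges: 24 + 25 = 49
Edges drawn: 22
Remaining: 49 - 22 = 27

27


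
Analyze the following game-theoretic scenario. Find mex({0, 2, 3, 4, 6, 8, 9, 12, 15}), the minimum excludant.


Set = {0, 2, 3, 4, 6, 8, 9, 12, 15}
0 is in the set.
1 is NOT in the set. This is the mex.
mex = 1

1


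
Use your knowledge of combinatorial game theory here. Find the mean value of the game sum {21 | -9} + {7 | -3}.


G1 = {21 | -9}, G2 = {7 | -3}
Each is a switch {a | b} with numbers a > b; its mean value is (a + b)/2, and mean value is additive over game sums: m(G1 + G2) = m(G1) + m(G2).
Mean of G1 = (21 + (-9))/2 = 12/2 = 6
Mean of G2 = (7 + (-3))/2 = 4/2 = 2
Mean of G1 + G2 = 6 + 2 = 8

8


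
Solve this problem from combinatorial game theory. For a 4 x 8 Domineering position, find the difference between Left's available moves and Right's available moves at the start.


Board is 4 x 8 (rows x cols).
Left (vertical) placements: (rows-1) * cols = 3 * 8 = 24
Right (horizontal) placements: rows * (cols-1) = 4 * 7 = 28
Advantage = Left - Right = 24 - 28 = -4

-4


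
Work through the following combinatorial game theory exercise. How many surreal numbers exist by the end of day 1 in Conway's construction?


Day 0: {|} = 0 is born. Count = 1.
Day n: the number of surreal numbers born by day n is 2^(n+1) - 1.
By day 0: 2^1 - 1 = 1
By day 1: 2^2 - 1 = 3
By day 1: 3 surreal numbers.

3


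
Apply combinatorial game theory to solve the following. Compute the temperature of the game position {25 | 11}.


The game is {25 | 11}, a switch {a | b} with numbers a > b.
Cooling {a | b} by t gives {a - t | b + t}, which stops being hot when a - t = b + t, i.e. at t = (a - b)/2. So the temperature of a switch is (a - b)/2.
Temperature = (Left option - Right option) / 2
= (25 - (11)) / 2
= 14 / 2
= 7

7


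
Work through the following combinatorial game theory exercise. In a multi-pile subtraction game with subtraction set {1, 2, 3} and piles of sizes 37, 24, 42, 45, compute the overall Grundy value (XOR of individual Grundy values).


Subtraction set: {1, 2, 3}
For this subtraction set, G(n) = n mod 4 (period = max + 1 = 4).
Pile 1 (size 37): G(37) = 37 mod 4 = 1
Pile 2 (size 24): G(24) = 24 mod 4 = 0
Pile 3 (size 42): G(42) = 42 mod 4 = 2
Pile 4 (size 45): G(45) = 45 mod 4 = 1
Total Grundy value = XOR of all: 1 XOR 0 XOR 2 XOR 1 = 2

2


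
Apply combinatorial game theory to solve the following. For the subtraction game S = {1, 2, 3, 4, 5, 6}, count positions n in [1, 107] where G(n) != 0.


Subtraction set S = {1, 2, 3, 4, 5, 6}, so G(n) = n mod 7.
G(n) = 0 when n is a multiple of 7.
Multiples of 7 in [1, 107]: 15
N-positions (nonzero Grundy) = 107 - 15 = 92

92


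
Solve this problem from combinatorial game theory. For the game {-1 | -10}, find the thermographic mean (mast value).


Game = {-1 | -10}, a switch {a | b} with numbers a > b.
Its thermograph has left wall a - t and right wall b + t, which meet at t = (a - b)/2, where both equal (a + b)/2. So the mast (mean value) is at (a + b)/2.
Mean = (-1 + (-10))/2 = -11/2 = -11/2

-11/2


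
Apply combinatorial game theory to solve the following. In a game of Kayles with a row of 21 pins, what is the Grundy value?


Kayles: a move removes 1 or 2 adjacent pins from a contiguous row.
Removing pins from a row of k leaves two independent rows (a, b) with a + b = k - 1 (one pin) or a + b = k - 2 (two pins); an end removal gives a = 0.
By Sprague-Grundy, G(k) = mex{ G(a) XOR G(b) } over all these splits. G(0) = 0.
G(1): splits (0,0):0^0=0 -> mex({0}) = 1
G(2): splits (0,1):0^1=1 (0,0):0^0=0 -> mex({0, 1}) = 2
G(3): splits (0,2):0^2=2 (1,1):1^1=0 (0,1):0^1=1 -> mex({0, 1, 2}) = 3
G(4): splits (0,3):0^3=3 (1,2):1^2=3 (0,2):0^2=2 (1,1):1^1=0 -> mex({0, 2, 3}) = 1
G(5): splits (0,4):0^1=1 (1,3):1^3=2 (2,2):2^2=0 (0,3):0^3=3 (1,2):1^2=3 -> mex({0, 1, 2, 3}) = 4
G(6) = mex({0, 1, 2, 4}) = 3
G(7) = mex({0, 1, 3, 4, 5}) = 2
G(8) = mex({0, 2, 3, 5, 6}) = 1
G(9) = mex({0, 1, 2, 3, 6, 7}) = 4
G(10) = mex({0, 1, 3, 4, 5, 7}) = 2
G(11) = mex({0, 1, 2, 3, 4, 5}) = 6
G(12) = mex({0, 1, 2, 3, 5, 6, 7}) = 4
G(13) = mex({0, 2, 3, 4, 6, 7}) = 1
G(14) = mex({0, 1, 4, 5, 6, 7}) = 2
G(15) = mex({0, 1, 2, 3, 4, 5, 6}) = 7
G(16) = mex({0, 2, 3, 5, 6, 7}) = 1
G(17) = mex({0, 1, 2, 3, 5, 6, 7}) = 4
G(18) = mex({0, 1, 2, 4, 5, 6}) = 3
G(19) = mex({0, 1, 3, 4, 5, 7}) = 2
G(20) = mex({0, 2, 3, 4, 5, 6, 7}) = 1
G(21) = mex({0, 1, 2, 3, 5, 6, 7}) = 4
Therefore G(21) = 4.

4
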